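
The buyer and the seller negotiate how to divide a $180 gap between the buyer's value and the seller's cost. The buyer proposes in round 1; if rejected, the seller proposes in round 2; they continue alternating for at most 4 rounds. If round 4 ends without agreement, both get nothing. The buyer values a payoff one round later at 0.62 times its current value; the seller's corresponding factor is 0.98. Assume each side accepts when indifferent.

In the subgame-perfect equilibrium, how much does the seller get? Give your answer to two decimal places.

174.21

Work backward from the last round.
Round 4 (the seller proposes): the buyer will accept anything ≥ 0, so the seller offers 0 and keeps 180.
Round 3 (the buyer proposes): the seller can get 180 next round, worth 0.98 × 180 = 176.4 now; the buyer offers that and keeps 3.6.
Round 2 (the seller proposes): the buyer can get 3.6 next round, worth 0.62 × 3.6 = 2.232 now. The seller offers 2.232 and keeps 180 − 2.232 = 177.768.
Round 1 (the buyer proposes): the seller can get 177.768 next round, worth 0.98 × 177.768 = 174.21264 now, so the buyer offers 174.21264, keeping 5.78736.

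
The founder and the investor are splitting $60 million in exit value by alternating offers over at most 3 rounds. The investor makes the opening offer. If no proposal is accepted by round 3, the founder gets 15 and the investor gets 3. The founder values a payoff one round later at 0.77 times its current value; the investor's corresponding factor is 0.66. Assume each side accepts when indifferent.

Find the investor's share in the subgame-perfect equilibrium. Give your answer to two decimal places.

By backward induction:
Round 3 (the investor proposes): the founder gets 15 if talks fail, so the investor offers 15 and keeps 45.
Round 2 (the founder proposes): the investor can get 45 next round, worth 0.66 × 45 = 29.7 now; the founder offers that and keeps 30.3.
Round 1 (the investor proposes): the founder can get 30.3 next round, worth 0.77 × 30.3 = 23.331 now. The investor offers 23.331 and keeps 60 − 23.331 = 36.669.

36.67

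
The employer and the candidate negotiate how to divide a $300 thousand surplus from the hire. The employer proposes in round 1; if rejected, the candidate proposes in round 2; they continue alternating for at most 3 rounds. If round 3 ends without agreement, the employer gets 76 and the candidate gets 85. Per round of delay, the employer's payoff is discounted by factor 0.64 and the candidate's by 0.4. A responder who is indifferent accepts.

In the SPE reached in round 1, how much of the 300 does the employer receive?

Solve by backward induction from round 3.
Round 3 (the employer proposes): the candidate gets 85 if talks fail, so the employer offers 85 and keeps 215.
Round 2 (the candidate proposes): the employer can get 215 next round, worth 0.64 × 215 = 137.6 now. The candidate offers 137.6 and keeps 300 − 137.6 = 162.4.
Round 1 (the employer proposes): the candidate can get 162.4 next round, worth 0.4 × 162.4 = 64.96 now. The employer offers 64.96 and keeps 300 − 64.96 = 235.04.

235.04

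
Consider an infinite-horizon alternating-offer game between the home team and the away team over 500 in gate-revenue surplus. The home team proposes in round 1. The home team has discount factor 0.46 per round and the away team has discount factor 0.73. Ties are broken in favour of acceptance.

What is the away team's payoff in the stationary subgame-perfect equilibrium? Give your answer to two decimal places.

296.75

When the home team proposes, the away team accepts any offer worth at least 0.73 times what the away team would get by proposing next round; and vice versa.
This gives x = 500 − 0.73y and y = 500 − 0.46x, where x and y are each side's share when it proposes.
Hence (1 − 0.73·0.46)x = 500(1 − 0.73), i.e. 0.6642·x = 135.
x ≈ 203.2520; the away team's share is 500 − x ≈ 296.7480.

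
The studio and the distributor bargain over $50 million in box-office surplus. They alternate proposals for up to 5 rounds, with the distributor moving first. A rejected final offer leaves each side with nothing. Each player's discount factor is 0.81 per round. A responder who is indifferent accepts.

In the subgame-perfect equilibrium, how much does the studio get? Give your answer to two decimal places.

Round 5 (the distributor proposes): rejection yields 0 for the studio; the distributor offers 0 and keeps 50.
Round 4 (the studio proposes): the distributor can get 50 next round, worth 0.81 × 50 = 40.5 now. The studio offers 40.5 and keeps 50 − 40.5 = 9.5.
Round 3 (the distributor proposes): the studio can get 9.5 next round, worth 0.81 × 9.5 = 7.695 now; the distributor offers that and keeps 42.305.
Round 2 (the studio proposes): the distributor can get 42.305 next round, worth 0.81 × 42.305 = 34.26705 now, so the studio offers 34.26705, keeping 15.73295.
Round 1 (the distributor proposes): the studio can get 15.73295 next round, worth 0.81 × 15.73295 = 12.7436895 now, so the distributor offers 12.7436895, keeping 37.2563105.

12.74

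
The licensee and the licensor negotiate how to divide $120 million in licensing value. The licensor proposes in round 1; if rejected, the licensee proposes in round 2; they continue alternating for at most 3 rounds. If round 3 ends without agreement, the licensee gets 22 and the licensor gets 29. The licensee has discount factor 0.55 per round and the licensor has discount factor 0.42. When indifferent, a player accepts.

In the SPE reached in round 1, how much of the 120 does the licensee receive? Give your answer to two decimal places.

43.36

Round 3 (the licensor proposes): the licensee gets 22 if talks fail, so the licensor offers 22 and keeps 98.
Round 2 (the licensee proposes): the licensor can get 98 next round, worth 0.42 × 98 = 41.16 now. The licensee offers 41.16 and keeps 120 − 41.16 = 78.84.
Round 1 (the licensor proposes): the licensee can get 78.84 next round, worth 0.55 × 78.84 = 43.362 now, so the licensor offers 43.362, keeping 76.638.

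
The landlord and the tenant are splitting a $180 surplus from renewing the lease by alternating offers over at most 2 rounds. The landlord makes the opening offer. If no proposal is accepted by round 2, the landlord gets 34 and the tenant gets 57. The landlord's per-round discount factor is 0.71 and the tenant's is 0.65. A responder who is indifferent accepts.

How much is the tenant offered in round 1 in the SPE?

94.9

Solve by backward induction from round 2.
Round 2 (the tenant proposes): the landlord gets 34 if talks fail, so the tenant offers 34 and keeps 146.
Round 1 (the landlord proposes): the tenant can get 146 next round, worth 0.65 × 146 = 94.9 now. The landlord offers 94.9 and keeps 180 − 94.9 = 85.1.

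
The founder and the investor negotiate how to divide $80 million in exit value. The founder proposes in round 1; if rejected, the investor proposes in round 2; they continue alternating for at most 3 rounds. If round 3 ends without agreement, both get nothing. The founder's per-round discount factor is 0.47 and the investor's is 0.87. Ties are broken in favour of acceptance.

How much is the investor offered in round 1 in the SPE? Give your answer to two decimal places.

36.89

Work backward from the last round.
Round 3 (the founder proposes): rejection yields 0 for the investor; the founder offers 0 and keeps 80.
Round 2 (the investor proposes): the founder can get 80 next round, worth 0.47 × 80 = 37.6 now, so the investor offers 37.6, keeping 42.4.
Round 1 (the founder proposes): the investor can get 42.4 next round, worth 0.87 × 42.4 = 36.888 now. The founder offers 36.888 and keeps 80 − 36.888 = 43.112.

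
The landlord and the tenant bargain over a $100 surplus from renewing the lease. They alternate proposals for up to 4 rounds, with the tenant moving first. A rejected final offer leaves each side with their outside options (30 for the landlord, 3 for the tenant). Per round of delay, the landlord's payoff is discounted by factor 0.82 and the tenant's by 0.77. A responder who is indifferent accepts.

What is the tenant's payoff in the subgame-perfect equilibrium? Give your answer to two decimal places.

Round 4 (the landlord proposes): the tenant gets 3 if talks fail, so the landlord offers 3 and keeps 97.
Round 3 (the tenant proposes): the landlord can get 97 next round, worth 0.82 × 97 = 79.54 now. The tenant offers 79.54 and keeps 100 − 79.54 = 20.46.
Round 2 (the landlord proposes): the tenant can get 20.46 next round, worth 0.77 × 20.46 = 15.7542 now, so the landlord offers 15.7542, keeping 84.2458.
Round 1 (the tenant proposes): the landlord can get 84.2458 next round, worth 0.82 × 84.2458 = 69.081556 now. The tenant offers 69.081556 and keeps 100 − 69.081556 = 30.918444.

30.92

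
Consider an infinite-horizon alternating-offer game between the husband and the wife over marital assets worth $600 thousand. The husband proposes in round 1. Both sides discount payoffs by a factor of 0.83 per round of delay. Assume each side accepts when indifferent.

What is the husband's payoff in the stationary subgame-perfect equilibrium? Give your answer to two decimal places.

Let x be the husband's share when the husband proposes and y be the wife's share when the wife proposes.
The wife accepts iff offered ≥ 0.83·y, so x = 600 − 0.83y. Symmetrically y = 600 − 0.83x.
Substituting: x = 600 − 0.83(600 − 0.83x), giving x(1 − 0.83·0.83) = 600(1 − 0.83).
So x = 600 × 0.17 / 0.3111 ≈ 327.8689, and the wife receives 600 − x ≈ 272.1311.

327.87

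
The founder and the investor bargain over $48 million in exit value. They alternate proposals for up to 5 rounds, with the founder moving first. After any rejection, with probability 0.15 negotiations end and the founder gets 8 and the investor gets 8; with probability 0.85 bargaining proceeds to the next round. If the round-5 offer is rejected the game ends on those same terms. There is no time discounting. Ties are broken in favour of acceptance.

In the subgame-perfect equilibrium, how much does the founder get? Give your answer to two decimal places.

By backward induction:
Round 5 (the founder proposes): the investor gets 8 if talks fail, so the founder offers 8 and keeps 40.
Round 4 (the investor proposes): rejecting gives the founder an expected 0.85 × 40 + 0.15 × 8 = 35.2. The investor offers 35.2 and keeps 48 − 35.2 = 12.8.
Round 3 (the founder proposes): rejecting gives the investor an expected 0.85 × 12.8 + 0.15 × 8 = 12.08; the founder offers that and keeps 35.92.
Round 2 (the investor proposes): rejecting gives the founder an expected 0.85 × 35.92 + 0.15 × 8 = 31.732, so the investor offers 31.732, keeping 16.268.
Round 1 (the founder proposes): rejecting gives the investor an expected 0.85 × 16.268 + 0.15 × 8 = 15.0278, so the founder offers 15.0278, keeping 32.9722.

32.97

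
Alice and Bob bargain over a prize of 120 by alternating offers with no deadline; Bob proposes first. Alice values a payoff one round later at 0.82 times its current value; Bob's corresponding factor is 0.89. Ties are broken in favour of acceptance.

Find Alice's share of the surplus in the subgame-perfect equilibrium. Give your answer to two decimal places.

40.06

Let x be Bob's share when Bob proposes and y be Alice's share when Alice proposes.
Alice accepts iff offered ≥ 0.82·y, so x = 120 − 0.82y. Symmetrically y = 120 − 0.89x.
Substituting: x = 120 − 0.82(120 − 0.89x), giving x(1 − 0.89·0.82) = 120(1 − 0.82).
So x = 120 × 0.18 / 0.2702 ≈ 79.9408, and Alice receives 120 − x ≈ 40.0592.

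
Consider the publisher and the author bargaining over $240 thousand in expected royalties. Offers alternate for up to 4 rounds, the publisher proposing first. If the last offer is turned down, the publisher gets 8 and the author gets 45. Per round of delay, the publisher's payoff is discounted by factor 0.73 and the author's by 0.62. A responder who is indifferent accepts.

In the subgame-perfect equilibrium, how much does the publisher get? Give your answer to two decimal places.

134.72

Work backward from the last round.
Round 4 (the author proposes): the publisher gets 8 if talks fail, so the author offers 8 and keeps 232.
Round 3 (the publisher proposes): the author can get 232 next round, worth 0.62 × 232 = 143.84 now. The publisher offers 143.84 and keeps 240 − 143.84 = 96.16.
Round 2 (the author proposes): the publisher can get 96.16 next round, worth 0.73 × 96.16 = 70.1968 now. The author offers 70.1968 and keeps 240 − 70.1968 = 169.8032.
Round 1 (the publisher proposes): the author can get 169.8032 next round, worth 0.62 × 169.8032 = 105.277984 now. The publisher offers 105.277984 and keeps 240 − 105.277984 = 134.722016.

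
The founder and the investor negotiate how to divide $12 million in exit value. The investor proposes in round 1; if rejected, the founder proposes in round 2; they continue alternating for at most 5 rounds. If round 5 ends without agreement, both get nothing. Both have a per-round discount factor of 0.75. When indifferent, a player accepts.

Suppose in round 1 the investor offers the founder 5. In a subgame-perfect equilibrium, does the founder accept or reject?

Round 5 (the investor proposes): the founder will accept anything ≥ 0, so the investor offers 0 and keeps 12.
Round 4 (the founder proposes): the investor can get 12 next round, worth 0.75 × 12 = 9 now; the founder offers that and keeps 3.
Round 3 (the investor proposes): the founder can get 3 next round, worth 0.75 × 3 = 2.25 now; the investor offers that and keeps 9.75.
Round 2 (the founder proposes): the investor can get 9.75 next round, worth 0.75 × 9.75 = 7.3125 now; the founder offers that and keeps 4.6875.
So by rejecting in round 1, the founder gets 4.6875 next round, worth 0.75 × 4.6875 = 3.515625 now.
Offer 5 ≥ 3.515625, so the founder accepts.

Accept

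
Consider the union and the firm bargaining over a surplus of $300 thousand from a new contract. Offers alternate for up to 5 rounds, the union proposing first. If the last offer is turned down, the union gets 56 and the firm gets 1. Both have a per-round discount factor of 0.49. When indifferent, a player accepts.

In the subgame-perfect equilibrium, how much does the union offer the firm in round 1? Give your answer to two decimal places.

Round 5 (the union proposes): the firm gets 1 if talks fail, so the union offers 1 and keeps 299.
Round 4 (the firm proposes): the union can get 299 next round, worth 0.49 × 299 = 146.51 now; the firm offers that and keeps 153.49.
Round 3 (the union proposes): the firm can get 153.49 next round, worth 0.49 × 153.49 = 75.2101 now, so the union offers 75.2101, keeping 224.7899.
Round 2 (the firm proposes): the union can get 224.7899 next round, worth 0.49 × 224.7899 = 110.147051 now. The firm offers 110.147051 and keeps 300 − 110.147051 = 189.852949.
Round 1 (the union proposes): the firm can get 189.852949 next round, worth 0.49 × 189.852949 = 93.02794501 now. The union offers 93.02794501 and keeps 300 − 93.02794501 = 206.97205499.

93.03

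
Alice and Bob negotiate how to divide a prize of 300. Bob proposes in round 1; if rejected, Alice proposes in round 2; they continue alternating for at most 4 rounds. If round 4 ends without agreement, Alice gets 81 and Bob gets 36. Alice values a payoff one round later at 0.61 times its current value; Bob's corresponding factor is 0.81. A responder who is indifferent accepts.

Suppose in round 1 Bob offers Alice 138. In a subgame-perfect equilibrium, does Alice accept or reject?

Work out Alice's continuation value if the offer is rejected.
Round 4 (Alice proposes): Bob gets 36 if talks fail, so Alice offers 36 and keeps 264.
Round 3 (Bob proposes): Alice can get 264 next round, worth 0.61 × 264 = 161.04 now, so Bob offers 161.04, keeping 138.96.
Round 2 (Alice proposes): Bob can get 138.96 next round, worth 0.81 × 138.96 = 112.5576 now. Alice offers 112.5576 and keeps 300 − 112.5576 = 187.4424.
So by rejecting in round 1, Alice gets 187.4424 next round, worth 0.61 × 187.4424 = 114.339864 now.
Offer 138 ≥ 114.339864, so Alice accepts.

Accept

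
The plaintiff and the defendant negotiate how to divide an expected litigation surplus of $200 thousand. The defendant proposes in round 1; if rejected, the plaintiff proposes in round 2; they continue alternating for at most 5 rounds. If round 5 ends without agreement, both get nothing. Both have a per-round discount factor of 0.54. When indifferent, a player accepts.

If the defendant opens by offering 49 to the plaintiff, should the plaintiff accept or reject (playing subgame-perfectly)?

Round 5 (the defendant proposes): the plaintiff will accept anything ≥ 0, so the defendant offers 0 and keeps 200.
Round 4 (the plaintiff proposes): the defendant can get 200 next round, worth 0.54 × 200 = 108 now. The plaintiff offers 108 and keeps 200 − 108 = 92.
Round 3 (the defendant proposes): the plaintiff can get 92 next round, worth 0.54 × 92 = 49.68 now. The defendant offers 49.68 and keeps 200 − 49.68 = 150.32.
Round 2 (the plaintiff proposes): the defendant can get 150.32 next round, worth 0.54 × 150.32 = 81.1728 now, so the plaintiff offers 81.1728, keeping 118.8272.
So by rejecting in round 1, the plaintiff gets 118.8272 next round, worth 0.54 × 118.8272 = 64.166688 now.
Offer 49 < 64.166688, so the plaintiff rejects.

Reject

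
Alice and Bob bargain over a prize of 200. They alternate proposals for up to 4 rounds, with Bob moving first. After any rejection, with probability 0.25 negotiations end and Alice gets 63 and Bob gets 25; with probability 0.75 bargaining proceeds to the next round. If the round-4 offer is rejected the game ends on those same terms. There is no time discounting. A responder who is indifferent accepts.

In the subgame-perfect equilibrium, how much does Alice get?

By backward induction:
Round 4 (Alice proposes): Bob gets 25 if talks fail, so Alice offers 25 and keeps 175.
Round 3 (Bob proposes): rejecting gives Alice an expected 0.75 × 175 + 0.25 × 63 = 147. Bob offers 147 and keeps 200 − 147 = 53.
Round 2 (Alice proposes): rejecting gives Bob an expected 0.75 × 53 + 0.25 × 25 = 46, so Alice offers 46, keeping 154.
Round 1 (Bob proposes): rejecting gives Alice an expected 0.75 × 154 + 0.25 × 63 = 131.25. Bob offers 131.25 and keeps 200 − 131.25 = 68.75.

131.25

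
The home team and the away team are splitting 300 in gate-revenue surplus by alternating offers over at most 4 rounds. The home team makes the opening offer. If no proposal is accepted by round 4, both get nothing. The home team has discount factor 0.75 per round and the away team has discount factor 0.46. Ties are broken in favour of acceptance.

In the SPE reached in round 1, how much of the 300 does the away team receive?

82.11

Round 4 (the away team proposes): the home team will accept anything ≥ 0, so the away team offers 0 and keeps 300.
Round 3 (the home team proposes): the away team can get 300 next round, worth 0.46 × 300 = 138 now. The home team offers 138 and keeps 300 − 138 = 162.
Round 2 (the away team proposes): the home team can get 162 next round, worth 0.75 × 162 = 121.5 now. The away team offers 121.5 and keeps 300 − 121.5 = 178.5.
Round 1 (the home team proposes): the away team can get 178.5 next round, worth 0.46 × 178.5 = 82.11 now, so the home team offers 82.11, keeping 217.89.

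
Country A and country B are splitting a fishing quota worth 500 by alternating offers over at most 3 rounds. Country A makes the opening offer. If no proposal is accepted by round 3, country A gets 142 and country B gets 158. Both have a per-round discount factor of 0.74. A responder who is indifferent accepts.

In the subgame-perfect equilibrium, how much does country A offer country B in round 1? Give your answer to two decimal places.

182.72

Round 3 (country A proposes): country B gets 158 if talks fail, so country A offers 158 and keeps 342.
Round 2 (country B proposes): country A can get 342 next round, worth 0.74 × 342 = 253.08 now. Country B offers 253.08 and keeps 500 − 253.08 = 246.92.
Round 1 (country A proposes): country B can get 246.92 next round, worth 0.74 × 246.92 = 182.7208 now. Country A offers 182.7208 and keeps 500 − 182.7208 = 317.2792.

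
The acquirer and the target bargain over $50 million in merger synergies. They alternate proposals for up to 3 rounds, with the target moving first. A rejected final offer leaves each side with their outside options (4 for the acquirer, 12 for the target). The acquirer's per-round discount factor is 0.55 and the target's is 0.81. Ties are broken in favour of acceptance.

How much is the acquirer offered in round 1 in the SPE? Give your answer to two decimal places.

Round 3 (the target proposes): the acquirer gets 4 if talks fail, so the target offers 4 and keeps 46.
Round 2 (the acquirer proposes): the target can get 46 next round, worth 0.81 × 46 = 37.26 now; the acquirer offers that and keeps 12.74.
Round 1 (the target proposes): the acquirer can get 12.74 next round, worth 0.55 × 12.74 = 7.007 now, so the target offers 7.007, keeping 42.993.

7.01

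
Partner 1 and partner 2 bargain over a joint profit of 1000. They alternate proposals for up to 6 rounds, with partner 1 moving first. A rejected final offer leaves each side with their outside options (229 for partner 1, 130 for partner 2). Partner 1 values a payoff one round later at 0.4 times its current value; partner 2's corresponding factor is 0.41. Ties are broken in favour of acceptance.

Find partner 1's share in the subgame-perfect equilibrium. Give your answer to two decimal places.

Work backward from the last round.
Round 6 (partner 2 proposes): partner 1 gets 229 if talks fail, so partner 2 offers 229 and keeps 771.
Round 5 (partner 1 proposes): partner 2 can get 771 next round, worth 0.41 × 771 = 316.11 now. Partner 1 offers 316.11 and keeps 1000 − 316.11 = 683.89.
Round 4 (partner 2 proposes): partner 1 can get 683.89 next round, worth 0.4 × 683.89 = 273.556 now, so partner 2 offers 273.556, keeping 726.444.
Round 3 (partner 1 proposes): partner 2 can get 726.444 next round, worth 0.41 × 726.444 = 297.84204 now; partner 1 offers that and keeps 702.15796.
Round 2 (partner 2 proposes): partner 1 can get 702.15796 next round, worth 0.4 × 702.15796 = 280.863184 now. Partner 2 offers 280.863184 and keeps 1000 − 280.863184 = 719.136816.
Round 1 (partner 1 proposes): partner 2 can get 719.136816 next round, worth 0.41 × 719.136816 = 294.84609456 now, so partner 1 offers 294.84609456, keeping 705.15390544.

705.15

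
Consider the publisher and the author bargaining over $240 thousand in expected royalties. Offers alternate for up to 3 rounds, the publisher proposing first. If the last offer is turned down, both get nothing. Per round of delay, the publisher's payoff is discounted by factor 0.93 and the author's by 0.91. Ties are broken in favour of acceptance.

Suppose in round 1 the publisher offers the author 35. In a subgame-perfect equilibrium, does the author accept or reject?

Accept

Round 3 (the publisher proposes): rejection yields 0 for the author; the publisher offers 0 and keeps 240.
Round 2 (the author proposes): the publisher can get 240 next round, worth 0.93 × 240 = 223.2 now, so the author offers 223.2, keeping 16.8.
So by rejecting in round 1, the author gets 16.8 next round, worth 0.91 × 16.8 = 15.288 now.
Offer 35 ≥ 15.288, so the author accepts.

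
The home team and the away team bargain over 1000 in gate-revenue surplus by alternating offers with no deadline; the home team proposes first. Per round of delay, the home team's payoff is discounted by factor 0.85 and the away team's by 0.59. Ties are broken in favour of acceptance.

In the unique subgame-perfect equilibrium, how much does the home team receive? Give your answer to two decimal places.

822.47

In a stationary SPE each proposer offers the other exactly their discounted continuation value.
If the home team keeps x when proposing and the away team keeps y when proposing, then x = 1000 − 0.59y and y = 1000 − 0.85x.
Solving: x = 1000(1 − 0.59) / (1 − 0.85·0.59) = 410 / 0.4985 ≈ 822.4674.
The away team gets 1000 − 822.4674 ≈ 177.5326.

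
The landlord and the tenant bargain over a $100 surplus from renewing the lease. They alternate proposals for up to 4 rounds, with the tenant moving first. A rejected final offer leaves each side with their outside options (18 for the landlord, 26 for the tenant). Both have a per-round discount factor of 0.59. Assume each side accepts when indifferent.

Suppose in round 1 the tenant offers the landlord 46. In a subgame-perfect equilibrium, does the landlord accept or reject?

Round 4 (the landlord proposes): the tenant gets 26 if talks fail, so the landlord offers 26 and keeps 74.
Round 3 (the tenant proposes): the landlord can get 74 next round, worth 0.59 × 74 = 43.66 now. The tenant offers 43.66 and keeps 100 − 43.66 = 56.34.
Round 2 (the landlord proposes): the tenant can get 56.34 next round, worth 0.59 × 56.34 = 33.2406 now; the landlord offers that and keeps 66.7594.
So by rejecting in round 1, the landlord gets 66.7594 next round, worth 0.59 × 66.7594 = 39.388046 now.
Offer 46 ≥ 39.388046, so the landlord accepts.

Accept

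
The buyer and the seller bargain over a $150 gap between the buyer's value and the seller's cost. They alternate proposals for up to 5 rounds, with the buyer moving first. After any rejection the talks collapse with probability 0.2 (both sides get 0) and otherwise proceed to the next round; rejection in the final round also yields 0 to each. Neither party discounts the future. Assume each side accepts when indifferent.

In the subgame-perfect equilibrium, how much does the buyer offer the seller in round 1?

Round 5 (the buyer proposes): rejection yields 0 for the seller; the buyer offers 0 and keeps 150.
Round 4 (the seller proposes): rejecting gives the buyer an expected 0.8 × 150 = 120, so the seller offers 120, keeping 30.
Round 3 (the buyer proposes): rejecting gives the seller an expected 0.8 × 30 = 24, so the buyer offers 24, keeping 126.
Round 2 (the seller proposes): rejecting gives the buyer an expected 0.8 × 126 = 100.8. The seller offers 100.8 and keeps 150 − 100.8 = 49.2.
Round 1 (the buyer proposes): rejecting gives the seller an expected 0.8 × 49.2 = 39.36. The buyer offers 39.36 and keeps 150 − 39.36 = 110.64.

39.36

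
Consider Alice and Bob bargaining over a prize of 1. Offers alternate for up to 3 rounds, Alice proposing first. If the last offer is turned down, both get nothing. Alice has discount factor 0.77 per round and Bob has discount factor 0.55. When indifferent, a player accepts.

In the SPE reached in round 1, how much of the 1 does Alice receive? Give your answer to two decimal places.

Round 3 (Alice proposes): rejection yields 0 for Bob; Alice offers 0 and keeps 1.
Round 2 (Bob proposes): Alice can get 1 next round, worth 0.77 × 1 = 0.77 now, so Bob offers 0.77, keeping 0.23.
Round 1 (Alice proposes): Bob can get 0.23 next round, worth 0.55 × 0.23 = 0.1265 now, so Alice offers 0.1265, keeping 0.8735.

0.87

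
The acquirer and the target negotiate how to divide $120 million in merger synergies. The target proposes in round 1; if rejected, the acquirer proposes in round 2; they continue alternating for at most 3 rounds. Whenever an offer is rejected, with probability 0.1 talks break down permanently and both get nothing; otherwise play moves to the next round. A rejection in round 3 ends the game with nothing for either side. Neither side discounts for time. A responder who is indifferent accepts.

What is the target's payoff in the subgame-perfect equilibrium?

109.2

Round 3 (the target proposes): the acquirer will accept anything ≥ 0, so the target offers 0 and keeps 120.
Round 2 (the acquirer proposes): rejecting gives the target an expected 0.9 × 120 = 108; the acquirer offers that and keeps 12.
Round 1 (the target proposes): rejecting gives the acquirer an expected 0.9 × 12 = 10.8. The target offers 10.8 and keeps 120 − 10.8 = 109.2.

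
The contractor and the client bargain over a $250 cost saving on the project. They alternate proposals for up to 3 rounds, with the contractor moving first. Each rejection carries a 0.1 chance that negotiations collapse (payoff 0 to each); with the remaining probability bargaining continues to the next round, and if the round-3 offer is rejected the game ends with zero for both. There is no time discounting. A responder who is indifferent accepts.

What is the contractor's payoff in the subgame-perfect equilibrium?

Round 3 (the contractor proposes): the client will accept anything ≥ 0, so the contractor offers 0 and keeps 250.
Round 2 (the client proposes): rejecting gives the contractor an expected 0.9 × 250 = 225; the client offers that and keeps 25.
Round 1 (the contractor proposes): rejecting gives the client an expected 0.9 × 25 = 22.5; the contractor offers that and keeps 227.5.

227.5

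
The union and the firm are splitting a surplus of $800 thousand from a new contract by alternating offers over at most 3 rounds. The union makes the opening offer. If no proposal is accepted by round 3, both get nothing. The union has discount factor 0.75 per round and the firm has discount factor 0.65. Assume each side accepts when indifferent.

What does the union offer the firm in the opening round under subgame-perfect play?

By backward induction:
Round 3 (the union proposes): the firm will accept anything ≥ 0, so the union offers 0 and keeps 800.
Round 2 (the firm proposes): the union can get 800 next round, worth 0.75 × 800 = 600 now; the firm offers that and keeps 200.
Round 1 (the union proposes): the firm can get 200 next round, worth 0.65 × 200 = 130 now; the union offers that and keeps 670.

130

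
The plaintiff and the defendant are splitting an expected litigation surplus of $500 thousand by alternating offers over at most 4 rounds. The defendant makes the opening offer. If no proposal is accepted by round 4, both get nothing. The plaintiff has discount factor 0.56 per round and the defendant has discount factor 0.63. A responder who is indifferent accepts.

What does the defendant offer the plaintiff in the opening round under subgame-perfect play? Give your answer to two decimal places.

Round 4 (the plaintiff proposes): rejection yields 0 for the defendant; the plaintiff offers 0 and keeps 500.
Round 3 (the defendant proposes): the plaintiff can get 500 next round, worth 0.56 × 500 = 280 now; the defendant offers that and keeps 220.
Round 2 (the plaintiff proposes): the defendant can get 220 next round, worth 0.63 × 220 = 138.6 now. The plaintiff offers 138.6 and keeps 500 − 138.6 = 361.4.
Round 1 (the defendant proposes): the plaintiff can get 361.4 next round, worth 0.56 × 361.4 = 202.384 now; the defendant offers that and keeps 297.616.

202.38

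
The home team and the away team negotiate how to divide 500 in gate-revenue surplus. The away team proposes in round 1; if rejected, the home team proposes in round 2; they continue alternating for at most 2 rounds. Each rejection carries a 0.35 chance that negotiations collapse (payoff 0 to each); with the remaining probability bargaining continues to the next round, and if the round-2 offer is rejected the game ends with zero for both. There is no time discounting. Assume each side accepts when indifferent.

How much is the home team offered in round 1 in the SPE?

325

Round 2 (the home team proposes): the away team will accept anything ≥ 0, so the home team offers 0 and keeps 500.
Round 1 (the away team proposes): rejecting gives the home team an expected 0.65 × 500 = 325. The away team offers 325 and keeps 500 − 325 = 175.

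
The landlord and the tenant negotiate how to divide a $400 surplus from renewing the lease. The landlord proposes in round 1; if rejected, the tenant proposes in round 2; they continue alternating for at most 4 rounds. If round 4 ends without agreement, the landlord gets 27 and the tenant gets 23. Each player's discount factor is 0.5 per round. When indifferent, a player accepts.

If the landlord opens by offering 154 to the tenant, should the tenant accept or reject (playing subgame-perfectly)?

Accept

Work out the tenant's continuation value if the offer is rejected.
Round 4 (the tenant proposes): the landlord gets 27 if talks fail, so the tenant offers 27 and keeps 373.
Round 3 (the landlord proposes): the tenant can get 373 next round, worth 0.5 × 373 = 186.5 now. The landlord offers 186.5 and keeps 400 − 186.5 = 213.5.
Round 2 (the tenant proposes): the landlord can get 213.5 next round, worth 0.5 × 213.5 = 106.75 now. The tenant offers 106.75 and keeps 400 − 106.75 = 293.25.
So by rejecting in round 1, the tenant gets 293.25 next round, worth 0.5 × 293.25 = 146.625 now.
Offer 154 ≥ 146.625, so the tenant accepts.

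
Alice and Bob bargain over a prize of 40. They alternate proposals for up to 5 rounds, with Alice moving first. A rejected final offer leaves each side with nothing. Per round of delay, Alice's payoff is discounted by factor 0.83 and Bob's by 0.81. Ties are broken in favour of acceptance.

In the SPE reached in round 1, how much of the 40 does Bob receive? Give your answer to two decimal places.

9.21

Round 5 (Alice proposes): Bob will accept anything ≥ 0, so Alice offers 0 and keeps 40.
Round 4 (Bob proposes): Alice can get 40 next round, worth 0.83 × 40 = 33.2 now, so Bob offers 33.2, keeping 6.8.
Round 3 (Alice proposes): Bob can get 6.8 next round, worth 0.81 × 6.8 = 5.508 now, so Alice offers 5.508, keeping 34.492.
Round 2 (Bob proposes): Alice can get 34.492 next round, worth 0.83 × 34.492 = 28.62836 now; Bob offers that and keeps 11.37164.
Round 1 (Alice proposes): Bob can get 11.37164 next round, worth 0.81 × 11.37164 = 9.2110284 now. Alice offers 9.2110284 and keeps 40 − 9.2110284 = 30.7889716.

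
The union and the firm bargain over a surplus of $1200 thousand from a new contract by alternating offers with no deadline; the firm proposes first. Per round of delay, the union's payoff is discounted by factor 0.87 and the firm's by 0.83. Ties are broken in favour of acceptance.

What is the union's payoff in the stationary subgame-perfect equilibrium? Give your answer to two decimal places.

638.65

When the firm proposes, the union accepts any offer worth at least 0.87 times what the union would get by proposing next round; and vice versa.
This gives x = 1200 − 0.87y and y = 1200 − 0.83x, where x and y are each side's share when it proposes.
Hence (1 − 0.87·0.83)x = 1200(1 − 0.87), i.e. 0.2779·x = 156.
x ≈ 561.3530; the union's share is 1200 − x ≈ 638.6470.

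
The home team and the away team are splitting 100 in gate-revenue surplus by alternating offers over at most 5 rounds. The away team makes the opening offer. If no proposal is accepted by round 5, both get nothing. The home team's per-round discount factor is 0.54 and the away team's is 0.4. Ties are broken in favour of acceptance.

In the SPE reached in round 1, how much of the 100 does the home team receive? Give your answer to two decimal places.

Round 5 (the away team proposes): rejection yields 0 for the home team; the away team offers 0 and keeps 100.
Round 4 (the home team proposes): the away team can get 100 next round, worth 0.4 × 100 = 40 now, so the home team offers 40, keeping 60.
Round 3 (the away team proposes): the home team can get 60 next round, worth 0.54 × 60 = 32.4 now, so the away team offers 32.4, keeping 67.6.
Round 2 (the home team proposes): the away team can get 67.6 next round, worth 0.4 × 67.6 = 27.04 now, so the home team offers 27.04, keeping 72.96.
Round 1 (the away team proposes): the home team can get 72.96 next round, worth 0.54 × 72.96 = 39.3984 now, so the away team offers 39.3984, keeping 60.6016.

39.40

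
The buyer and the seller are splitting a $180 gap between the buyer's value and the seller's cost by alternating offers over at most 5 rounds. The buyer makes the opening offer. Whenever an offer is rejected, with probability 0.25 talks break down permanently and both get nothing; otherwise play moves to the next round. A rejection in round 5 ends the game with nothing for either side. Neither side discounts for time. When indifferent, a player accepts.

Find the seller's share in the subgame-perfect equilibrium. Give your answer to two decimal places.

By backward induction:
Round 5 (the buyer proposes): rejection yields 0 for the seller; the buyer offers 0 and keeps 180.
Round 4 (the seller proposes): rejecting gives the buyer an expected 0.75 × 180 = 135, so the seller offers 135, keeping 45.
Round 3 (the buyer proposes): rejecting gives the seller an expected 0.75 × 45 = 33.75, so the buyer offers 33.75, keeping 146.25.
Round 2 (the seller proposes): rejecting gives the buyer an expected 0.75 × 146.25 = 109.6875, so the seller offers 109.6875, keeping 70.3125.
Round 1 (the buyer proposes): rejecting gives the seller an expected 0.75 × 70.3125 = 52.734375. The buyer offers 52.734375 and keeps 180 − 52.734375 = 127.265625.

52.73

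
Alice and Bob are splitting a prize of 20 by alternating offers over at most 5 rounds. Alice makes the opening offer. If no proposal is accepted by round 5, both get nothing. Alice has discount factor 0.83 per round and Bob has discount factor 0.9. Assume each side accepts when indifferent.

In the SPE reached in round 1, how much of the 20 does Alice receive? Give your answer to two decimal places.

Round 5 (Alice proposes): Bob will accept anything ≥ 0, so Alice offers 0 and keeps 20.
Round 4 (Bob proposes): Alice can get 20 next round, worth 0.83 × 20 = 16.6 now. Bob offers 16.6 and keeps 20 − 16.6 = 3.4.
Round 3 (Alice proposes): Bob can get 3.4 next round, worth 0.9 × 3.4 = 3.06 now, so Alice offers 3.06, keeping 16.94.
Round 2 (Bob proposes): Alice can get 16.94 next round, worth 0.83 × 16.94 = 14.0602 now. Bob offers 14.0602 and keeps 20 − 14.0602 = 5.9398.
Round 1 (Alice proposes): Bob can get 5.9398 next round, worth 0.9 × 5.9398 = 5.34582 now. Alice offers 5.34582 and keeps 20 − 5.34582 = 14.65418.

14.65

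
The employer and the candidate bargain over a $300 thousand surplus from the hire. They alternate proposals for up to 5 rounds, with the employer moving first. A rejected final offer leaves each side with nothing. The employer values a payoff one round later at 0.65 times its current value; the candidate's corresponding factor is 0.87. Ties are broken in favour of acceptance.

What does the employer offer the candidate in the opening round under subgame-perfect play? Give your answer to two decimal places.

Solve by backward induction from round 5.
Round 5 (the employer proposes): the candidate will accept anything ≥ 0, so the employer offers 0 and keeps 300.
Round 4 (the candidate proposes): the employer can get 300 next round, worth 0.65 × 300 = 195 now, so the candidate offers 195, keeping 105.
Round 3 (the employer proposes): the candidate can get 105 next round, worth 0.87 × 105 = 91.35 now, so the employer offers 91.35, keeping 208.65.
Round 2 (the candidate proposes): the employer can get 208.65 next round, worth 0.65 × 208.65 = 135.6225 now; the candidate offers that and keeps 164.3775.
Round 1 (the employer proposes): the candidate can get 164.3775 next round, worth 0.87 × 164.3775 = 143.008425 now; the employer offers that and keeps 156.991575.

143.01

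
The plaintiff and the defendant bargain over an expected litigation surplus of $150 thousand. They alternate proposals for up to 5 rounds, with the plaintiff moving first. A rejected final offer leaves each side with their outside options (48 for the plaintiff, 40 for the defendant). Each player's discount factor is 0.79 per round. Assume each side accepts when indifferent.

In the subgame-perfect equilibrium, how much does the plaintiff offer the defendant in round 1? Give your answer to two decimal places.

Solve by backward induction from round 5.
Round 5 (the plaintiff proposes): the defendant gets 40 if talks fail, so the plaintiff offers 40 and keeps 110.
Round 4 (the defendant proposes): the plaintiff can get 110 next round, worth 0.79 × 110 = 86.9 now. The defendant offers 86.9 and keeps 150 − 86.9 = 63.1.
Round 3 (the plaintiff proposes): the defendant can get 63.1 next round, worth 0.79 × 63.1 = 49.849 now, so the plaintiff offers 49.849, keeping 100.151.
Round 2 (the defendant proposes): the plaintiff can get 100.151 next round, worth 0.79 × 100.151 = 79.11929 now. The defendant offers 79.11929 and keeps 150 − 79.11929 = 70.88071.
Round 1 (the plaintiff proposes): the defendant can get 70.88071 next round, worth 0.79 × 70.88071 = 55.9957609 now; the plaintiff offers that and keeps 94.0042391.

56.00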